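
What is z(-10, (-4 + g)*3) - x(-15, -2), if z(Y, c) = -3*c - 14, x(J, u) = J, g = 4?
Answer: 1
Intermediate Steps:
z(Y, c) = -14 - 3*c
z(-10, (-4 + g)*3) - x(-15, -2) = (-14 - 3*(-4 + 4)*3) - 1*(-15) = (-14 - 0*3) + 15 = (-14 - 3*0) + 15 = (-14 + 0) + 15 = -14 + 15 = 1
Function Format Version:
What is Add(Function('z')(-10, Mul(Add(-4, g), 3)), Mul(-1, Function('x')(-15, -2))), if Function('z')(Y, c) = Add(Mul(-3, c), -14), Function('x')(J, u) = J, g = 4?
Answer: 1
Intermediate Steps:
Function('z')(Y, c) = Add(-14, Mul(-3, c))
Add(Function('z')(-10, Mul(Add(-4, g), 3)), Mul(-1, Function('x')(-15, -2))) = Add(Add(-14, Mul(-3, Mul(Add(-4, 4), 3))), Mul(-1, -15)) = Add(Add(-14, Mul(-3, Mul(0, 3))), 15) = Add(Add(-14, Mul(-3, 0)), 15) = Add(Add(-14, 0), 15) = Add(-14, 15) = 1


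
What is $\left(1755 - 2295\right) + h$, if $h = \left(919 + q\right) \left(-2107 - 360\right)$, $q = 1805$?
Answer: $-6720648$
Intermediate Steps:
$h = -6720108$ ($h = \left(919 + 1805\right) \left(-2107 - 360\right) = 2724 \left(-2467\right) = -6720108$)
$\left(1755 - 2295\right) + h = \left(1755 - 2295\right) - 6720108 = -540 - 6720108 = -6720648$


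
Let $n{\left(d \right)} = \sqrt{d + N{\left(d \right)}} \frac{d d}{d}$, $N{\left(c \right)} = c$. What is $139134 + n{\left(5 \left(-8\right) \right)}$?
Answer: $139134 - 160 i \sqrt{5} \approx 1.3913 \cdot 10^{5} - 357.77 i$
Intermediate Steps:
$n{\left(d \right)} = \sqrt{2} d^{\frac{3}{2}}$ ($n{\left(d \right)} = \sqrt{d + d} \frac{d d}{d} = \sqrt{2 d} \frac{d^{2}}{d} = \sqrt{2} \sqrt{d} d = \sqrt{2} d^{\frac{3}{2}}$)
$139134 + n{\left(5 \left(-8\right) \right)} = 139134 + \sqrt{2} \left(5 \left(-8\right)\right)^{\frac{3}{2}} = 139134 + \sqrt{2} \left(-40\right)^{\frac{3}{2}} = 139134 + \sqrt{2} \left(- 80 i \sqrt{10}\right) = 139134 - 160 i \sqrt{5}$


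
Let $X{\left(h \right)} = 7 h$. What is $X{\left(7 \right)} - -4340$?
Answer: $4389$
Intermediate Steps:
$X{\left(7 \right)} - -4340 = 7 \cdot 7 - -4340 = 49 + 4340 = 4389$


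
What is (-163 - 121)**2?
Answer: 80656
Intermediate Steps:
(-163 - 121)**2 = (-284)**2 = 80656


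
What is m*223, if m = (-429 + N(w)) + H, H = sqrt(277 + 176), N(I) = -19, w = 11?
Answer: -99904 + 223*sqrt(453) ≈ -95158.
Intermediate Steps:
H = sqrt(453) ≈ 21.284
m = -448 + sqrt(453) (m = (-429 - 19) + sqrt(453) = -448 + sqrt(453) ≈ -426.72)
m*223 = (-448 + sqrt(453))*223 = -99904 + 223*sqrt(453)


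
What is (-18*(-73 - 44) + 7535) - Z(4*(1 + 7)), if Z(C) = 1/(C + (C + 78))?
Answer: 1369021/142 ≈ 9641.0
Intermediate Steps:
Z(C) = 1/(78 + 2*C) (Z(C) = 1/(C + (78 + C)) = 1/(78 + 2*C))
(-18*(-73 - 44) + 7535) - Z(4*(1 + 7)) = (-18*(-73 - 44) + 7535) - 1/(2*(39 + 4*(1 + 7))) = (-18*(-117) + 7535) - 1/(2*(39 + 4*8)) = (2106 + 7535) - 1/(2*(39 + 32)) = 9641 - 1/(2*71) = 9641 - 1*1/142 = 9641 - 1/142 = 1369021/142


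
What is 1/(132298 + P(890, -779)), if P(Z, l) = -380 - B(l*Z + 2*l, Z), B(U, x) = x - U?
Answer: -1/563840 ≈ -1.7736e-6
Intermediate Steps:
P(Z, l) = -380 - Z + 2*l + Z*l (P(Z, l) = -380 - (Z - (l*Z + 2*l)) = -380 - (Z - (Z*l + 2*l)) = -380 - (Z - (2*l + Z*l)) = -380 - (Z + (-2*l - Z*l)) = -380 - (Z - 2*l - Z*l) = -380 + (-Z + 2*l + Z*l) = -380 - Z + 2*l + Z*l)
1/(132298 + P(890, -779)) = 1/(132298 + (-380 - 1*890 - 779*(2 + 890))) = 1/(132298 + (-380 - 890 - 779*892)) = 1/(132298 + (-380 - 890 - 694868)) = 1/(132298 - 696138) = 1/(-563840) = -1/563840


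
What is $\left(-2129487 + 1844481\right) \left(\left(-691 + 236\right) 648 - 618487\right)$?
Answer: $260303674962$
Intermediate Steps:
$\left(-2129487 + 1844481\right) \left(\left(-691 + 236\right) 648 - 618487\right) = - 285006 \left(\left(-455\right) 648 - 618487\right) = - 285006 \left(-294840 - 618487\right) = \left(-285006\right) \left(-913327\right) = 260303674962$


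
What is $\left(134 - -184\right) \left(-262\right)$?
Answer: $-83316$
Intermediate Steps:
$\left(134 - -184\right) \left(-262\right) = \left(134 + 184\right) \left(-262\right) = 318 \left(-262\right) = -83316$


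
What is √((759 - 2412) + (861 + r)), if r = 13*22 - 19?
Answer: 5*I*√21 ≈ 22.913*I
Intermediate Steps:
r = 267 (r = 286 - 19 = 267)
√((759 - 2412) + (861 + r)) = √((759 - 2412) + (861 + 267)) = √(-1653 + 1128) = √(-525) = 5*I*√21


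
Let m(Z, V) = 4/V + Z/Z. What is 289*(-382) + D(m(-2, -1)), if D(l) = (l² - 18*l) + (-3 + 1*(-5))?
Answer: -110343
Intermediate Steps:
m(Z, V) = 1 + 4/V (m(Z, V) = 4/V + 1 = 1 + 4/V)
D(l) = -8 + l² - 18*l (D(l) = (l² - 18*l) + (-3 - 5) = (l² - 18*l) - 8 = -8 + l² - 18*l)
289*(-382) + D(m(-2, -1)) = 289*(-382) + (-8 + ((4 - 1)/(-1))² - 18*(4 - 1)/(-1)) = -110398 + (-8 + (-1*3)² - (-18)*3) = -110398 + (-8 + (-3)² - 18*(-3)) = -110398 + (-8 + 9 + 54) = -110398 + 55 = -110343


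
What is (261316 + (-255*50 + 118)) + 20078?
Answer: 268762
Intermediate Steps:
(261316 + (-255*50 + 118)) + 20078 = (261316 + (-12750 + 118)) + 20078 = (261316 - 12632) + 20078 = 248684 + 20078 = 268762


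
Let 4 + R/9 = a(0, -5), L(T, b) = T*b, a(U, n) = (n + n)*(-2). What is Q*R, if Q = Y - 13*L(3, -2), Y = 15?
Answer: 13392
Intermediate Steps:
a(U, n) = -4*n (a(U, n) = (2*n)*(-2) = -4*n)
R = 144 (R = -36 + 9*(-4*(-5)) = -36 + 9*20 = -36 + 180 = 144)
Q = 93 (Q = 15 - 39*(-2) = 15 - 13*(-6) = 15 + 78 = 93)
Q*R = 93*144 = 13392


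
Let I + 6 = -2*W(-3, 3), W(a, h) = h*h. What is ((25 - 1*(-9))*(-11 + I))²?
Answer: 1416100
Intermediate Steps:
W(a, h) = h²
I = -24 (I = -6 - 2*3² = -6 - 2*9 = -6 - 18 = -24)
((25 - 1*(-9))*(-11 + I))² = ((25 - 1*(-9))*(-11 - 24))² = ((25 + 9)*(-35))² = (34*(-35))² = (-1190)² = 1416100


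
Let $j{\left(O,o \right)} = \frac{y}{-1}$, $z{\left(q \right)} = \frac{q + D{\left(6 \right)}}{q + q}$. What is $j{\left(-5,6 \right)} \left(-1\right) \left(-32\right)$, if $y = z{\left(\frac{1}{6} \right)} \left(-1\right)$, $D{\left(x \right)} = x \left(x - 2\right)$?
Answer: $2320$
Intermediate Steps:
$D{\left(x \right)} = x \left(-2 + x\right)$
$z{\left(q \right)} = \frac{24 + q}{2 q}$ ($z{\left(q \right)} = \frac{q + 6 \left(-2 + 6\right)}{q + q} = \frac{q + 6 \cdot 4}{2 q} = \left(q + 24\right) \frac{1}{2 q} = \left(24 + q\right) \frac{1}{2 q} = \frac{24 + q}{2 q}$)
$y = - \frac{145}{2}$ ($y = \frac{24 + \frac{1}{6}}{2 \cdot \frac{1}{6}} \left(-1\right) = \frac{\frac{1}{\frac{1}{6}} \left(24 + \frac{1}{6}\right)}{2} \left(-1\right) = \frac{1}{2} \cdot 6 \cdot \frac{145}{6} \left(-1\right) = \frac{145}{2} \left(-1\right) = - \frac{145}{2} \approx -72.5$)
$j{\left(O,o \right)} = \frac{145}{2}$ ($j{\left(O,o \right)} = - \frac{145}{2 \left(-1\right)} = \left(- \frac{145}{2}\right) \left(-1\right) = \frac{145}{2}$)
$j{\left(-5,6 \right)} \left(-1\right) \left(-32\right) = \frac{145}{2} \left(-1\right) \left(-32\right) = \left(- \frac{145}{2}\right) \left(-32\right) = 2320$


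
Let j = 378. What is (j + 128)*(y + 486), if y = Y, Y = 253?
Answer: 373934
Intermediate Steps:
y = 253
(j + 128)*(y + 486) = (378 + 128)*(253 + 486) = 506*739 = 373934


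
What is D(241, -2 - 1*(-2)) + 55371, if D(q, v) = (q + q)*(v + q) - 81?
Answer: 171452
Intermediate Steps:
D(q, v) = -81 + 2*q*(q + v) (D(q, v) = (2*q)*(q + v) - 81 = 2*q*(q + v) - 81 = -81 + 2*q*(q + v))
D(241, -2 - 1*(-2)) + 55371 = (-81 + 2*241² + 2*241*(-2 - 1*(-2))) + 55371 = (-81 + 2*58081 + 2*241*(-2 + 2)) + 55371 = (-81 + 116162 + 2*241*0) + 55371 = (-81 + 116162 + 0) + 55371 = 116081 + 55371 = 171452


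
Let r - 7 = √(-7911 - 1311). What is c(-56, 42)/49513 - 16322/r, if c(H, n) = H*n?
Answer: 2*(-1176*√9222 + 404083825*I)/(49513*(√9222 - 7*I)) ≈ -12.371 + 169.07*I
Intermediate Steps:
r = 7 + I*√9222 (r = 7 + √(-7911 - 1311) = 7 + √(-9222) = 7 + I*√9222 ≈ 7.0 + 96.031*I)
c(-56, 42)/49513 - 16322/r = -56*42/49513 - 16322/(7 + I*√9222) = -2352*1/49513 - 16322/(7 + I*√9222) = -2352/49513 - 16322/(7 + I*√9222)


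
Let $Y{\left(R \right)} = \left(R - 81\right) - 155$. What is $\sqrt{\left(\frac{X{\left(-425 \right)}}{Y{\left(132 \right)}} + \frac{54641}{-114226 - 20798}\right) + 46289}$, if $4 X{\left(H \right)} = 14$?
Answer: $\frac{\sqrt{8913788949565734}}{438828} \approx 215.15$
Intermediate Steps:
$X{\left(H \right)} = \frac{7}{2}$ ($X{\left(H \right)} = \frac{1}{4} \cdot 14 = \frac{7}{2}$)
$Y{\left(R \right)} = -236 + R$ ($Y{\left(R \right)} = \left(-81 + R\right) - 155 = -236 + R$)
$\sqrt{\left(\frac{X{\left(-425 \right)}}{Y{\left(132 \right)}} + \frac{54641}{-114226 - 20798}\right) + 46289} = \sqrt{\left(\frac{7}{2 \left(-236 + 132\right)} + \frac{54641}{-114226 - 20798}\right) + 46289} = \sqrt{\left(\frac{7}{2 \left(-104\right)} + \frac{54641}{-135024}\right) + 46289} = \sqrt{\left(\frac{7}{2} \left(- \frac{1}{104}\right) + 54641 \left(- \frac{1}{135024}\right)\right) + 46289} = \sqrt{\left(- \frac{7}{208} - \frac{54641}{135024}\right) + 46289} = \sqrt{- \frac{384703}{877656} + 46289} = \sqrt{\frac{40625433881}{877656}} = \frac{\sqrt{8913788949565734}}{438828}$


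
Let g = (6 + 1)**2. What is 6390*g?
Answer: 313110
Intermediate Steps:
g = 49 (g = 7**2 = 49)
6390*g = 6390*49 = 313110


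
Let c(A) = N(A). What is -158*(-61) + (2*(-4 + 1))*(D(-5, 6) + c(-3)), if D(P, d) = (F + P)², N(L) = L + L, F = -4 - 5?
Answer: 8498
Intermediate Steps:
F = -9
N(L) = 2*L
D(P, d) = (-9 + P)²
c(A) = 2*A
-158*(-61) + (2*(-4 + 1))*(D(-5, 6) + c(-3)) = -158*(-61) + (2*(-4 + 1))*((-9 - 5)² + 2*(-3)) = 9638 + (2*(-3))*((-14)² - 6) = 9638 - 6*(196 - 6) = 9638 - 6*190 = 9638 - 1140 = 8498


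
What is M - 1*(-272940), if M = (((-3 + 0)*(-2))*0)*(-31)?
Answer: 272940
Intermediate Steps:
M = 0 (M = (-3*(-2)*0)*(-31) = (6*0)*(-31) = 0*(-31) = 0)
M - 1*(-272940) = 0 - 1*(-272940) = 0 + 272940 = 272940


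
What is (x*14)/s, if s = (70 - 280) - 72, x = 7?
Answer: -49/141 ≈ -0.34752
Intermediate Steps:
s = -282 (s = -210 - 72 = -282)
(x*14)/s = (7*14)/(-282) = 98*(-1/282) = -49/141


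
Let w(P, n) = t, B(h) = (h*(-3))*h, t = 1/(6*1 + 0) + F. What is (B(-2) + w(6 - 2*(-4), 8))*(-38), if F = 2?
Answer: 1121/3 ≈ 373.67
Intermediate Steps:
t = 13/6 (t = 1/(6*1 + 0) + 2 = 1/(6 + 0) + 2 = 1/6 + 2 = ⅙ + 2 = 13/6 ≈ 2.1667)
B(h) = -3*h² (B(h) = (-3*h)*h = -3*h²)
w(P, n) = 13/6
(B(-2) + w(6 - 2*(-4), 8))*(-38) = (-3*(-2)² + 13/6)*(-38) = (-3*4 + 13/6)*(-38) = (-12 + 13/6)*(-38) = -59/6*(-38) = 1121/3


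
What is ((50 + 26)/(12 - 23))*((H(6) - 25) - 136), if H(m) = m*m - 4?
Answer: 9804/11 ≈ 891.27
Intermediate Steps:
H(m) = -4 + m² (H(m) = m² - 4 = -4 + m²)
((50 + 26)/(12 - 23))*((H(6) - 25) - 136) = ((50 + 26)/(12 - 23))*(((-4 + 6²) - 25) - 136) = (76/(-11))*(((-4 + 36) - 25) - 136) = (76*(-1/11))*((32 - 25) - 136) = -76*(7 - 136)/11 = -76/11*(-129) = 9804/11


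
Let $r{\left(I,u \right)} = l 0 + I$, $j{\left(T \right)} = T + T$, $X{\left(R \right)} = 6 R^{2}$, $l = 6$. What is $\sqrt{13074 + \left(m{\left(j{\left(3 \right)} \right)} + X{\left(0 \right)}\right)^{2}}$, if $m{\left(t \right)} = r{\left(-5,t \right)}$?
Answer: $\sqrt{13099} \approx 114.45$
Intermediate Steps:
$j{\left(T \right)} = 2 T$
$r{\left(I,u \right)} = I$ ($r{\left(I,u \right)} = 6 \cdot 0 + I = 0 + I = I$)
$m{\left(t \right)} = -5$
$\sqrt{13074 + \left(m{\left(j{\left(3 \right)} \right)} + X{\left(0 \right)}\right)^{2}} = \sqrt{13074 + \left(-5 + 6 \cdot 0^{2}\right)^{2}} = \sqrt{13074 + \left(-5 + 6 \cdot 0\right)^{2}} = \sqrt{13074 + \left(-5 + 0\right)^{2}} = \sqrt{13074 + \left(-5\right)^{2}} = \sqrt{13074 + 25} = \sqrt{13099}$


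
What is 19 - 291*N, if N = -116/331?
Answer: 40045/331 ≈ 120.98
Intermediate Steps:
N = -116/331 (N = -116*1/331 = -116/331 ≈ -0.35045)
19 - 291*N = 19 - 291*(-116/331) = 19 + 33756/331 = 40045/331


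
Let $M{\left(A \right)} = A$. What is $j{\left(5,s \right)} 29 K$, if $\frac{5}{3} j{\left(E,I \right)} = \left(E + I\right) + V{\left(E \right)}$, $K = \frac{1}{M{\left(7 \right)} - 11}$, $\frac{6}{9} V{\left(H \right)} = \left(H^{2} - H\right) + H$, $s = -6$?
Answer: $- \frac{6351}{40} \approx -158.77$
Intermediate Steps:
$V{\left(H \right)} = \frac{3 H^{2}}{2}$ ($V{\left(H \right)} = \frac{3 \left(\left(H^{2} - H\right) + H\right)}{2} = \frac{3 H^{2}}{2}$)
$K = - \frac{1}{4}$ ($K = \frac{1}{7 - 11} = \frac{1}{-4} = - \frac{1}{4} \approx -0.25$)
$j{\left(E,I \right)} = \frac{3 E}{5} + \frac{3 I}{5} + \frac{9 E^{2}}{10}$ ($j{\left(E,I \right)} = \frac{3 \left(\left(E + I\right) + \frac{3 E^{2}}{2}\right)}{5} = \frac{3 \left(E + I + \frac{3 E^{2}}{2}\right)}{5} = \frac{3 E}{5} + \frac{3 I}{5} + \frac{9 E^{2}}{10}$)
$j{\left(5,s \right)} 29 K = \left(\frac{3}{5} \cdot 5 + \frac{3}{5} \left(-6\right) + \frac{9 \cdot 5^{2}}{10}\right) 29 \left(- \frac{1}{4}\right) = \left(3 - \frac{18}{5} + \frac{9}{10} \cdot 25\right) 29 \left(- \frac{1}{4}\right) = \left(3 - \frac{18}{5} + \frac{45}{2}\right) 29 \left(- \frac{1}{4}\right) = \frac{219}{10} \cdot 29 \left(- \frac{1}{4}\right) = \frac{6351}{10} \left(- \frac{1}{4}\right) = - \frac{6351}{40}$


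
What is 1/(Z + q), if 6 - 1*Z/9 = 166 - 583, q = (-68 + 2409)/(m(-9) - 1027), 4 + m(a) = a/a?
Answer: 1030/3918869 ≈ 0.00026283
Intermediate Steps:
m(a) = -3 (m(a) = -4 + a/a = -4 + 1 = -3)
q = -2341/1030 (q = (-68 + 2409)/(-3 - 1027) = 2341/(-1030) = 2341*(-1/1030) = -2341/1030 ≈ -2.2728)
Z = 3807 (Z = 54 - 9*(166 - 583) = 54 - 9*(-417) = 54 + 3753 = 3807)
1/(Z + q) = 1/(3807 - 2341/1030) = 1/(3918869/1030) = 1030/3918869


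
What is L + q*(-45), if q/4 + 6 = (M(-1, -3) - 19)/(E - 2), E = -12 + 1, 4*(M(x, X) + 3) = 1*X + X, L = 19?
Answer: 10057/13 ≈ 773.62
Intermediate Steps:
M(x, X) = -3 + X/2 (M(x, X) = -3 + (1*X + X)/4 = -3 + (X + X)/4 = -3 + (2*X)/4 = -3 + X/2)
E = -11
q = -218/13 (q = -24 + 4*(((-3 + (½)*(-3)) - 19)/(-11 - 2)) = -24 + 4*(((-3 - 3/2) - 19)/(-13)) = -24 + 4*((-9/2 - 19)*(-1/13)) = -24 + 4*(-47/2*(-1/13)) = -24 + 4*(47/26) = -24 + 94/13 = -218/13 ≈ -16.769)
L + q*(-45) = 19 - 218/13*(-45) = 19 + 9810/13 = 10057/13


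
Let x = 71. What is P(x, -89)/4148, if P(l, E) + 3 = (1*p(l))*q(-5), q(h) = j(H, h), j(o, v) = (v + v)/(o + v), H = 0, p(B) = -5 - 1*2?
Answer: -1/244 ≈ -0.0040984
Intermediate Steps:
p(B) = -7 (p(B) = -5 - 2 = -7)
j(o, v) = 2*v/(o + v) (j(o, v) = (2*v)/(o + v) = 2*v/(o + v))
q(h) = 2 (q(h) = 2*h/(0 + h) = 2*h/h = 2)
P(l, E) = -17 (P(l, E) = -3 + (1*(-7))*2 = -3 - 7*2 = -3 - 14 = -17)
P(x, -89)/4148 = -17/4148 = -17*1/4148 = -1/244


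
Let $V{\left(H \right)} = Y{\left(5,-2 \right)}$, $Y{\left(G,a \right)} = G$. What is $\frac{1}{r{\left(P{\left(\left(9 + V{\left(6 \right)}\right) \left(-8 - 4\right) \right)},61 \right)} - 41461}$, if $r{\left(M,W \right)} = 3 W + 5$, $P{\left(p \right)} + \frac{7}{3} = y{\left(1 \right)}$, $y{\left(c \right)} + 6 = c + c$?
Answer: $- \frac{1}{41273} \approx -2.4229 \cdot 10^{-5}$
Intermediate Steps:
$y{\left(c \right)} = -6 + 2 c$ ($y{\left(c \right)} = -6 + \left(c + c\right) = -6 + 2 c$)
$V{\left(H \right)} = 5$
$P{\left(p \right)} = - \frac{19}{3}$ ($P{\left(p \right)} = - \frac{7}{3} + \left(-6 + 2 \cdot 1\right) = - \frac{7}{3} + \left(-6 + 2\right) = - \frac{7}{3} - 4 = - \frac{19}{3}$)
$r{\left(M,W \right)} = 5 + 3 W$
$\frac{1}{r{\left(P{\left(\left(9 + V{\left(6 \right)}\right) \left(-8 - 4\right) \right)},61 \right)} - 41461} = \frac{1}{\left(5 + 3 \cdot 61\right) - 41461} = \frac{1}{\left(5 + 183\right) - 41461} = \frac{1}{188 - 41461} = \frac{1}{-41273} = - \frac{1}{41273}$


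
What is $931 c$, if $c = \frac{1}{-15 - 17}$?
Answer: $- \frac{931}{32} \approx -29.094$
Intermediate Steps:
$c = - \frac{1}{32}$ ($c = \frac{1}{-32} = - \frac{1}{32} \approx -0.03125$)
$931 c = 931 \left(- \frac{1}{32}\right) = - \frac{931}{32}$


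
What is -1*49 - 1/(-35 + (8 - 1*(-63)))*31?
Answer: -1795/36 ≈ -49.861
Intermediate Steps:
-1*49 - 1/(-35 + (8 - 1*(-63)))*31 = -49 - 1/(-35 + (8 + 63))*31 = -49 - 1/(-35 + 71)*31 = -49 - 1/36*31 = -49 - 31/36 = -1795/36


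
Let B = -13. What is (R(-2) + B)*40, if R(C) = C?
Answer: -600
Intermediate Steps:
(R(-2) + B)*40 = (-2 - 13)*40 = -15*40 = -600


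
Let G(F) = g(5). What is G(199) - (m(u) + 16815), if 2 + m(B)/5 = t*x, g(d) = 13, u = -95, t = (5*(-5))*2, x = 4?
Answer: -15792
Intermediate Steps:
t = -50 (t = -25*2 = -50)
m(B) = -1010 (m(B) = -10 + 5*(-50*4) = -10 + 5*(-200) = -10 - 1000 = -1010)
G(F) = 13
G(199) - (m(u) + 16815) = 13 - (-1010 + 16815) = 13 - 1*15805 = 13 - 15805 = -15792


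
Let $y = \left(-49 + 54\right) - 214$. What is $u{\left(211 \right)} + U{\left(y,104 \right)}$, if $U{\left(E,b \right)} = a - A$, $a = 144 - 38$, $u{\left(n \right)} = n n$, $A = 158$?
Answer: $44469$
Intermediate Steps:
$u{\left(n \right)} = n^{2}$
$y = -209$ ($y = 5 - 214 = -209$)
$a = 106$ ($a = 144 - 38 = 106$)
$U{\left(E,b \right)} = -52$ ($U{\left(E,b \right)} = 106 - 158 = -52$)
$u{\left(211 \right)} + U{\left(y,104 \right)} = 211^{2} - 52 = 44521 - 52 = 44469$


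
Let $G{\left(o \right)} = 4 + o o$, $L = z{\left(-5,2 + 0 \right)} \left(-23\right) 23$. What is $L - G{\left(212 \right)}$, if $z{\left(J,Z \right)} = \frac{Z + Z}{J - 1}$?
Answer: $- \frac{133786}{3} \approx -44595.0$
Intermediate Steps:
$z{\left(J,Z \right)} = \frac{2 Z}{-1 + J}$
$L = \frac{1058}{3}$ ($L = \frac{2 \left(2 + 0\right)}{-1 - 5} \left(-23\right) 23 = 2 \cdot 2 \frac{1}{-6} \left(-23\right) 23 = 2 \cdot 2 \left(- \frac{1}{6}\right) \left(-23\right) 23 = \left(- \frac{2}{3}\right) \left(-23\right) 23 = \frac{46}{3} \cdot 23 = \frac{1058}{3} \approx 352.67$)
$G{\left(o \right)} = 4 + o^{2}$
$L - G{\left(212 \right)} = \frac{1058}{3} - \left(4 + 212^{2}\right) = \frac{1058}{3} - \left(4 + 44944\right) = \frac{1058}{3} - 44948 = - \frac{133786}{3}$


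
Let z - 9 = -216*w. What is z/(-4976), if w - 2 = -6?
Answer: -873/4976 ≈ -0.17544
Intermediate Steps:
w = -4 (w = 2 - 6 = -4)
z = 873 (z = 9 - 216*(-4) = 9 + 864 = 873)
z/(-4976) = 873/(-4976) = 873*(-1/4976) = -873/4976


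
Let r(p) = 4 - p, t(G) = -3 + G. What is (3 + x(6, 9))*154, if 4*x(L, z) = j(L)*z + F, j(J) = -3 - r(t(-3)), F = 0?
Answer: -8085/2 ≈ -4042.5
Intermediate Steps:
j(J) = -13 (j(J) = -3 - (4 - (-3 - 3)) = -3 - (4 - 1*(-6)) = -3 - (4 + 6) = -3 - 1*10 = -3 - 10 = -13)
x(L, z) = -13*z/4 (x(L, z) = (-13*z + 0)/4 = (-13*z)/4 = -13*z/4)
(3 + x(6, 9))*154 = (3 - 13/4*9)*154 = (3 - 117/4)*154 = -105/4*154 = -8085/2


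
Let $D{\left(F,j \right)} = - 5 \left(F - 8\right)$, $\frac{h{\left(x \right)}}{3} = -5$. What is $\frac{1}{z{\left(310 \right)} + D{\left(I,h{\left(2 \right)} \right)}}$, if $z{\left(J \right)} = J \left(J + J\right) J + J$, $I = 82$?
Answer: $\frac{1}{59581940} \approx 1.6784 \cdot 10^{-8}$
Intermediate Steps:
$h{\left(x \right)} = -15$ ($h{\left(x \right)} = 3 \left(-5\right) = -15$)
$z{\left(J \right)} = J + 2 J^{3}$ ($z{\left(J \right)} = J 2 J J + J = 2 J^{2} J + J = 2 J^{3} + J = J + 2 J^{3}$)
$D{\left(F,j \right)} = 40 - 5 F$ ($D{\left(F,j \right)} = - 5 \left(-8 + F\right) = 40 - 5 F$)
$\frac{1}{z{\left(310 \right)} + D{\left(I,h{\left(2 \right)} \right)}} = \frac{1}{\left(310 + 2 \cdot 310^{3}\right) + \left(40 - 410\right)} = \frac{1}{\left(310 + 2 \cdot 29791000\right) + \left(40 - 410\right)} = \frac{1}{\left(310 + 59582000\right) - 370} = \frac{1}{59582310 - 370} = \frac{1}{59581940}$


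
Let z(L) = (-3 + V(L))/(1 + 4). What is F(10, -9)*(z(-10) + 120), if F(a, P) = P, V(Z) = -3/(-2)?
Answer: -10773/10 ≈ -1077.3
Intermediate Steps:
V(Z) = 3/2 (V(Z) = -3*(-½) = 3/2)
z(L) = -3/10 (z(L) = (-3 + 3/2)/(1 + 4) = -3/2/5 = -3/2*⅕ = -3/10)
F(10, -9)*(z(-10) + 120) = -9*(-3/10 + 120) = -9*1197/10 = -10773/10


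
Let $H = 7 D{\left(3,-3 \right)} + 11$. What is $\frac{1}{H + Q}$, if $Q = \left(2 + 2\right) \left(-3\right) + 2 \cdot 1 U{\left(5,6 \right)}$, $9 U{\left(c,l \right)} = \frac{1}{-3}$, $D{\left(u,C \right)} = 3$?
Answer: $\frac{27}{538} \approx 0.050186$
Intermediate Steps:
$U{\left(c,l \right)} = - \frac{1}{27}$ ($U{\left(c,l \right)} = \frac{1}{9 \left(-3\right)} = \frac{1}{9} \left(- \frac{1}{3}\right) = - \frac{1}{27}$)
$Q = - \frac{326}{27}$ ($Q = \left(2 + 2\right) \left(-3\right) + 2 \cdot 1 \left(- \frac{1}{27}\right) = 4 \left(-3\right) + 2 \left(- \frac{1}{27}\right) = -12 - \frac{2}{27} = - \frac{326}{27} \approx -12.074$)
$H = 32$ ($H = 7 \cdot 3 + 11 = 21 + 11 = 32$)
$\frac{1}{H + Q} = \frac{1}{32 - \frac{326}{27}} = \frac{1}{\frac{538}{27}} = \frac{27}{538}$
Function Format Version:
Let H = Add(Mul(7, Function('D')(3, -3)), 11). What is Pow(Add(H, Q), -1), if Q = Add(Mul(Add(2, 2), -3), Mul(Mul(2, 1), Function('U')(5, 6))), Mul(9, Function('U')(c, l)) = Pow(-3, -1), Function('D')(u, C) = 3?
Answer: Rational(27, 538) ≈ 0.050186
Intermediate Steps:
Function('U')(c, l) = Rational(-1, 27) (Function('U')(c, l) = Mul(Rational(1, 9), Pow(-3, -1)) = Mul(Rational(1, 9), Rational(-1, 3)) = Rational(-1, 27))
Q = Rational(-326, 27) (Q = Add(Mul(Add(2, 2), -3), Mul(Mul(2, 1), Rational(-1, 27))) = Add(Mul(4, -3), Mul(2, Rational(-1, 27))) = Add(-12, Rational(-2, 27)) = Rational(-326, 27) ≈ -12.074)
H = 32 (H = Add(Mul(7, 3), 11) = Add(21, 11) = 32)
Pow(Add(H, Q), -1) = Pow(Add(32, Rational(-326, 27)), -1) = Pow(Rational(538, 27), -1) = Rational(27, 538)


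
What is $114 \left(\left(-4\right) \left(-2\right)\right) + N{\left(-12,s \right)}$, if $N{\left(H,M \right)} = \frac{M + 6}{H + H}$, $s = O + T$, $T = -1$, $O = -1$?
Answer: $\frac{5471}{6} \approx 911.83$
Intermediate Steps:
$s = -2$ ($s = -1 - 1 = -2$)
$N{\left(H,M \right)} = \frac{6 + M}{2 H}$
$114 \left(\left(-4\right) \left(-2\right)\right) + N{\left(-12,s \right)} = 114 \left(\left(-4\right) \left(-2\right)\right) + \frac{6 - 2}{2 \left(-12\right)} = 114 \cdot 8 + \frac{1}{2} \left(- \frac{1}{12}\right) 4 = 912 - \frac{1}{6} = \frac{5471}{6}$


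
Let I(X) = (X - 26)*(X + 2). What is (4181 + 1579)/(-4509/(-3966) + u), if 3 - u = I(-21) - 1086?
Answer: 1522944/52123 ≈ 29.218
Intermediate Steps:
I(X) = (-26 + X)*(2 + X)
u = 196 (u = 3 - ((-52 + (-21)**2 - 24*(-21)) - 1086) = 3 - ((-52 + 441 + 504) - 1086) = 3 - (893 - 1086) = 3 - 1*(-193) = 3 + 193 = 196)
(4181 + 1579)/(-4509/(-3966) + u) = (4181 + 1579)/(-4509/(-3966) + 196) = 5760/(-4509*(-1/3966) + 196) = 5760/(1503/1322 + 196) = 5760/(260615/1322) = 5760*(1322/260615) = 1522944/52123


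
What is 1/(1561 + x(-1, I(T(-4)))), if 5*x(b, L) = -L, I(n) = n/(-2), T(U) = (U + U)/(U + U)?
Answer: 10/15611 ≈ 0.00064057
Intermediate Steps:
T(U) = 1 (T(U) = (2*U)/((2*U)) = (2*U)*(1/(2*U)) = 1)
I(n) = -n/2 (I(n) = n*(-1/2) = -n/2)
x(b, L) = -L/5 (x(b, L) = (-L)/5 = -L/5)
1/(1561 + x(-1, I(T(-4)))) = 1/(1561 - (-1)/10) = 1/(1561 - 1/5*(-1/2)) = 1/(1561 + 1/10) = 1/(15611/10) = 10/15611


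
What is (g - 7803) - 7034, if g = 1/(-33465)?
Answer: -496520206/33465 ≈ -14837.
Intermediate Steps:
g = -1/33465 ≈ -2.9882e-5
(g - 7803) - 7034 = (-1/33465 - 7803) - 7034 = -261127396/33465 - 7034 = -496520206/33465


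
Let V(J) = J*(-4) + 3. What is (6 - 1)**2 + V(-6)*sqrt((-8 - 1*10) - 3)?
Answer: 25 + 27*I*sqrt(21) ≈ 25.0 + 123.73*I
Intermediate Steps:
V(J) = 3 - 4*J (V(J) = -4*J + 3 = 3 - 4*J)
(6 - 1)**2 + V(-6)*sqrt((-8 - 1*10) - 3) = (6 - 1)**2 + (3 - 4*(-6))*sqrt((-8 - 1*10) - 3) = 5**2 + (3 + 24)*sqrt((-8 - 10) - 3) = 25 + 27*sqrt(-18 - 3) = 25 + 27*sqrt(-21) = 25 + 27*(I*sqrt(21)) = 25 + 27*I*sqrt(21)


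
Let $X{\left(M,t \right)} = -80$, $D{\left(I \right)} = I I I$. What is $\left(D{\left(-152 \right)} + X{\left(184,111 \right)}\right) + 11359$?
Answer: $-3500529$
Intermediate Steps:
$D{\left(I \right)} = I^{3}$ ($D{\left(I \right)} = I^{2} I = I^{3}$)
$\left(D{\left(-152 \right)} + X{\left(184,111 \right)}\right) + 11359 = \left(\left(-152\right)^{3} - 80\right) + 11359 = \left(-3511808 - 80\right) + 11359 = -3511888 + 11359 = -3500529$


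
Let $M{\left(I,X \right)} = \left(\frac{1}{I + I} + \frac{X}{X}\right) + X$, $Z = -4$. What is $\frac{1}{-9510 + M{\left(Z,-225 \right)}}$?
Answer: $- \frac{8}{77873} \approx -0.00010273$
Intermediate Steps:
$M{\left(I,X \right)} = 1 + X + \frac{1}{2 I}$ ($M{\left(I,X \right)} = \left(\frac{1}{2 I} + 1\right) + X = \left(1 + \frac{1}{2 I}\right) + X = 1 + X + \frac{1}{2 I}$)
$\frac{1}{-9510 + M{\left(Z,-225 \right)}} = \frac{1}{-9510 + \left(1 - 225 + \frac{1}{2 \left(-4\right)}\right)} = \frac{1}{-9510 + \left(1 - 225 + \frac{1}{2} \left(- \frac{1}{4}\right)\right)} = \frac{1}{-9510 - \frac{1793}{8}} = \frac{1}{- \frac{77873}{8}} = - \frac{8}{77873}$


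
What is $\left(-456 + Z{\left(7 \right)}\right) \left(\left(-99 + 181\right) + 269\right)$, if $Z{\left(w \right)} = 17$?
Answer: $-154089$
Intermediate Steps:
$\left(-456 + Z{\left(7 \right)}\right) \left(\left(-99 + 181\right) + 269\right) = \left(-456 + 17\right) \left(\left(-99 + 181\right) + 269\right) = - 439 \left(82 + 269\right) = \left(-439\right) 351 = -154089$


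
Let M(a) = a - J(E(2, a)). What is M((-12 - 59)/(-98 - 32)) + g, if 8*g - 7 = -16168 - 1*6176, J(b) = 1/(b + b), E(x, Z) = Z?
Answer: -103098891/36920 ≈ -2792.5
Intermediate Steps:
J(b) = 1/(2*b)
M(a) = a - 1/(2*a)
g = -22337/8 (g = 7/8 + (-16168 - 1*6176)/8 = 7/8 + (-16168 - 6176)/8 = 7/8 + (⅛)*(-22344) = 7/8 - 2793 = -22337/8 ≈ -2792.1)
M((-12 - 59)/(-98 - 32)) + g = ((-12 - 59)/(-98 - 32) - (-98 - 32)/(-12 - 59)/2) - 22337/8 = (-71/(-130) - 1/(2*((-71/(-130))))) - 22337/8 = (-71*(-1/130) - 1/(2*((-71*(-1/130))))) - 22337/8 = (71/130 - 1/(2*71/130)) - 22337/8 = (71/130 - ½*130/71) - 22337/8 = (71/130 - 65/71) - 22337/8 = -3409/9230 - 22337/8 = -103098891/36920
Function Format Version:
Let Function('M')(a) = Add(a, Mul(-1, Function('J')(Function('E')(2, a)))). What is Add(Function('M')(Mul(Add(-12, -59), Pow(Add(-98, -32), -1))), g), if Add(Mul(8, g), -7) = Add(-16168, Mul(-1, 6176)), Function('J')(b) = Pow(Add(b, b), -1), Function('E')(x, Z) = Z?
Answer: Rational(-103098891, 36920) ≈ -2792.5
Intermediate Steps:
Function('J')(b) = Mul(Rational(1, 2), Pow(b, -1)) (Function('J')(b) = Pow(Mul(2, b), -1) = Mul(Rational(1, 2), Pow(b, -1)))
Function('M')(a) = Add(a, Mul(Rational(-1, 2), Pow(a, -1))) (Function('M')(a) = Add(a, Mul(-1, Mul(Rational(1, 2), Pow(a, -1)))) = Add(a, Mul(Rational(-1, 2), Pow(a, -1))))
g = Rational(-22337, 8) (g = Add(Rational(7, 8), Mul(Rational(1, 8), Add(-16168, Mul(-1, 6176)))) = Add(Rational(7, 8), Mul(Rational(1, 8), Add(-16168, -6176))) = Add(Rational(7, 8), Mul(Rational(1, 8), -22344)) = Add(Rational(7, 8), -2793) = Rational(-22337, 8) ≈ -2792.1)
Add(Function('M')(Mul(Add(-12, -59), Pow(Add(-98, -32), -1))), g) = Add(Add(Mul(Add(-12, -59), Pow(Add(-98, -32), -1)), Mul(Rational(-1, 2), Pow(Mul(Add(-12, -59), Pow(Add(-98, -32), -1)), -1))), Rational(-22337, 8)) = Add(Add(Mul(-71, Pow(-130, -1)), Mul(Rational(-1, 2), Pow(Mul(-71, Pow(-130, -1)), -1))), Rational(-22337, 8)) = Add(Add(Mul(-71, Rational(-1, 130)), Mul(Rational(-1, 2), Pow(Mul(-71, Rational(-1, 130)), -1))), Rational(-22337, 8)) = Add(Add(Rational(71, 130), Mul(Rational(-1, 2), Pow(Rational(71, 130), -1))), Rational(-22337, 8)) = Add(Add(Rational(71, 130), Mul(Rational(-1, 2), Rational(130, 71))), Rational(-22337, 8)) = Add(Add(Rational(71, 130), Rational(-65, 71)), Rational(-22337, 8)) = Add(Rational(-3409, 9230), Rational(-22337, 8)) = Rational(-103098891, 36920)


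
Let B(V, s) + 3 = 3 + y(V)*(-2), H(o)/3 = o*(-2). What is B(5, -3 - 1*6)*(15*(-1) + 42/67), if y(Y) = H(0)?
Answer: 0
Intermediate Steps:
H(o) = -6*o (H(o) = 3*(o*(-2)) = 3*(-2*o) = -6*o)
y(Y) = 0 (y(Y) = -6*0 = 0)
B(V, s) = 0 (B(V, s) = -3 + (3 + 0*(-2)) = -3 + (3 + 0) = -3 + 3 = 0)
B(5, -3 - 1*6)*(15*(-1) + 42/67) = 0*(15*(-1) + 42/67) = 0*(-15 + 42*(1/67)) = 0*(-15 + 42/67) = 0*(-963/67) = 0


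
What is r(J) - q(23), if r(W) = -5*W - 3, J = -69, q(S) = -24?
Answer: 366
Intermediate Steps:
r(W) = -3 - 5*W
r(J) - q(23) = (-3 - 5*(-69)) - 1*(-24) = (-3 + 345) + 24 = 342 + 24 = 366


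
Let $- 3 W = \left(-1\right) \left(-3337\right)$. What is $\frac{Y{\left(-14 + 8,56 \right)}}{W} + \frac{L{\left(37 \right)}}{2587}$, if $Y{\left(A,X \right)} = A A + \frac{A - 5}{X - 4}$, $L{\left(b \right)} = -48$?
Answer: $- \frac{1751721}{34531276} \approx -0.050729$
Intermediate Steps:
$W = - \frac{3337}{3}$ ($W = - \frac{\left(-1\right) \left(-3337\right)}{3} = \left(- \frac{1}{3}\right) 3337 = - \frac{3337}{3} \approx -1112.3$)
$Y{\left(A,X \right)} = A^{2} + \frac{-5 + A}{-4 + X}$
$\frac{Y{\left(-14 + 8,56 \right)}}{W} + \frac{L{\left(37 \right)}}{2587} = \frac{\frac{1}{-4 + 56} \left(-5 + \left(-14 + 8\right) - 4 \left(-14 + 8\right)^{2} + 56 \left(-14 + 8\right)^{2}\right)}{- \frac{3337}{3}} - \frac{48}{2587} = \frac{-5 - 6 - 4 \left(-6\right)^{2} + 56 \left(-6\right)^{2}}{52} \left(- \frac{3}{3337}\right) - \frac{48}{2587} = \frac{-5 - 6 - 144 + 56 \cdot 36}{52} \left(- \frac{3}{3337}\right) - \frac{48}{2587} = \frac{-5 - 6 - 144 + 2016}{52} \left(- \frac{3}{3337}\right) - \frac{48}{2587} = \frac{1}{52} \cdot 1861 \left(- \frac{3}{3337}\right) - \frac{48}{2587} = \frac{1861}{52} \left(- \frac{3}{3337}\right) - \frac{48}{2587} = - \frac{5583}{173524} - \frac{48}{2587} = - \frac{1751721}{34531276}$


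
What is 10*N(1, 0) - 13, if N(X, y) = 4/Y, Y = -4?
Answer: -23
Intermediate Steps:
N(X, y) = -1 (N(X, y) = 4/(-4) = 4*(-¼) = -1)
10*N(1, 0) - 13 = 10*(-1) - 13 = -10 - 13 = -23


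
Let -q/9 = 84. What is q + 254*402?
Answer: 101352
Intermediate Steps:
q = -756 (q = -9*84 = -756)
q + 254*402 = -756 + 254*402 = -756 + 102108 = 101352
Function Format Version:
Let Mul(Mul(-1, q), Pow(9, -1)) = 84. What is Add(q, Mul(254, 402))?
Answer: 101352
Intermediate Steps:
q = -756 (q = Mul(-9, 84) = -756)
Add(q, Mul(254, 402)) = Add(-756, Mul(254, 402)) = Add(-756, 102108) = 101352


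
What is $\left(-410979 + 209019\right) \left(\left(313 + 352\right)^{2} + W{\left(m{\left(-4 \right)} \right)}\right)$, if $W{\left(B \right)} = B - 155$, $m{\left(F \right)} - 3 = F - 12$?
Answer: $-89277831720$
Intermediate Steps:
$m{\left(F \right)} = -9 + F$ ($m{\left(F \right)} = 3 + \left(F - 12\right) = 3 + \left(-12 + F\right) = -9 + F$)
$W{\left(B \right)} = -155 + B$
$\left(-410979 + 209019\right) \left(\left(313 + 352\right)^{2} + W{\left(m{\left(-4 \right)} \right)}\right) = \left(-410979 + 209019\right) \left(\left(313 + 352\right)^{2} - 168\right) = - 201960 \left(665^{2} - 168\right) = - 201960 \left(442225 - 168\right) = \left(-201960\right) 442057 = -89277831720$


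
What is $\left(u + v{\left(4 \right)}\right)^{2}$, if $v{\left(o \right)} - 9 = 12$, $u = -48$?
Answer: $729$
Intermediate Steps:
$v{\left(o \right)} = 21$ ($v{\left(o \right)} = 9 + 12 = 21$)
$\left(u + v{\left(4 \right)}\right)^{2} = \left(-48 + 21\right)^{2} = \left(-27\right)^{2} = 729$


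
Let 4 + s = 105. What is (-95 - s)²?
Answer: 38416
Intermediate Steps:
s = 101 (s = -4 + 105 = 101)
(-95 - s)² = (-95 - 1*101)² = (-95 - 101)² = (-196)² = 38416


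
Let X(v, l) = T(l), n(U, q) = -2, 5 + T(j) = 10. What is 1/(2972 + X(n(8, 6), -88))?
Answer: 1/2977 ≈ 0.00033591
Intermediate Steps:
T(j) = 5 (T(j) = -5 + 10 = 5)
X(v, l) = 5
1/(2972 + X(n(8, 6), -88)) = 1/(2972 + 5) = 1/2977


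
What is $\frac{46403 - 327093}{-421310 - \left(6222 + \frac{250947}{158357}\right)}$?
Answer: $\frac{44449226330}{67702935871} \approx 0.65653$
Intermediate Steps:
$\frac{46403 - 327093}{-421310 - \left(6222 + \frac{250947}{158357}\right)} = - \frac{280690}{-421310 - \frac{985548201}{158357}} = - \frac{280690}{- \frac{67702935871}{158357}} = \left(-280690\right) \left(- \frac{158357}{67702935871}\right) = \frac{44449226330}{67702935871}$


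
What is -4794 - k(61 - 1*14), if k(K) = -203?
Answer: -4591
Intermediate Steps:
-4794 - k(61 - 1*14) = -4794 - 1*(-203) = -4794 + 203 = -4591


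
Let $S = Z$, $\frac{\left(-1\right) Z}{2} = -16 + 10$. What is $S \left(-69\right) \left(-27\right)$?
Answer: $22356$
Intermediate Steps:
$Z = 12$ ($Z = - 2 \left(-16 + 10\right) = \left(-2\right) \left(-6\right) = 12$)
$S = 12$
$S \left(-69\right) \left(-27\right) = 12 \left(-69\right) \left(-27\right) = \left(-828\right) \left(-27\right) = 22356$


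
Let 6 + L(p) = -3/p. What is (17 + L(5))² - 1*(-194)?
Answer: 7554/25 ≈ 302.16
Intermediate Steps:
L(p) = -6 - 3/p
(17 + L(5))² - 1*(-194) = (17 + (-6 - 3/5))² - 1*(-194) = (17 + (-6 - 3*⅕))² + 194 = (17 + (-6 - ⅗))² + 194 = (17 - 33/5)² + 194 = (52/5)² + 194 = 2704/25 + 194 = 7554/25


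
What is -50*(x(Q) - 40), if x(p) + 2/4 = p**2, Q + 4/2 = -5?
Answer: -425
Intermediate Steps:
Q = -7 (Q = -2 - 5 = -7)
x(p) = -1/2 + p**2
-50*(x(Q) - 40) = -50*((-1/2 + (-7)**2) - 40) = -50*((-1/2 + 49) - 40) = -50*(97/2 - 40) = -50*17/2 = -425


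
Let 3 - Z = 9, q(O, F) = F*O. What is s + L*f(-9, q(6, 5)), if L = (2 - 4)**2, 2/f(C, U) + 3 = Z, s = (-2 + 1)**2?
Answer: 1/9 ≈ 0.11111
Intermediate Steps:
s = 1 (s = (-1)**2 = 1)
Z = -6 (Z = 3 - 1*9 = 3 - 9 = -6)
f(C, U) = -2/9 (f(C, U) = 2/(-3 - 6) = 2/(-9) = 2*(-1/9) = -2/9)
L = 4 (L = (-2)**2 = 4)
s + L*f(-9, q(6, 5)) = 1 + 4*(-2/9) = 1 - 8/9 = 1/9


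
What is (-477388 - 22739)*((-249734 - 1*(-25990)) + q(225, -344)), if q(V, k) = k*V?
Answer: 150610245288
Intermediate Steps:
q(V, k) = V*k
(-477388 - 22739)*((-249734 - 1*(-25990)) + q(225, -344)) = (-477388 - 22739)*((-249734 - 1*(-25990)) + 225*(-344)) = -500127*((-249734 + 25990) - 77400) = -500127*(-223744 - 77400) = -500127*(-301144) = 150610245288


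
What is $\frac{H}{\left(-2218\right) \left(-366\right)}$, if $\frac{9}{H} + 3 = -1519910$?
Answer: $- \frac{3}{411282378148} \approx -7.2943 \cdot 10^{-12}$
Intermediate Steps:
$H = - \frac{9}{1519913}$ ($H = \frac{9}{-3 - 1519910} = \frac{9}{-1519913} = 9 \left(- \frac{1}{1519913}\right) = - \frac{9}{1519913} \approx -5.9214 \cdot 10^{-6}$)
$\frac{H}{\left(-2218\right) \left(-366\right)} = - \frac{9}{1519913 \left(\left(-2218\right) \left(-366\right)\right)} = - \frac{9}{1519913 \cdot 811788} = \left(- \frac{9}{1519913}\right) \frac{1}{811788} = - \frac{3}{411282378148}$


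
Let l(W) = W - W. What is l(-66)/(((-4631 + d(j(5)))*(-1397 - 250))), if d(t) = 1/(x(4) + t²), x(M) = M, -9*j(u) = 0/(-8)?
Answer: 0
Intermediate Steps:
j(u) = 0 (j(u) = -0/(-8) = -0*(-1)/8 = -⅑*0 = 0)
d(t) = 1/(4 + t²)
l(W) = 0
l(-66)/(((-4631 + d(j(5)))*(-1397 - 250))) = 0/(((-4631 + 1/(4 + 0²))*(-1397 - 250))) = 0/(((-4631 + 1/(4 + 0))*(-1647))) = 0/(((-4631 + 1/4)*(-1647))) = 0/(((-4631 + ¼)*(-1647))) = 0/((-18523/4*(-1647))) = 0/(30507381/4) = 0*(4/30507381) = 0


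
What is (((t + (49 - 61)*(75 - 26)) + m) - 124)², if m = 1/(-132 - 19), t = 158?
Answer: 6998159025/22801 ≈ 3.0692e+5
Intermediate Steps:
m = -1/151 (m = 1/(-151) = -1/151 ≈ -0.0066225)
(((t + (49 - 61)*(75 - 26)) + m) - 124)² = (((158 + (49 - 61)*(75 - 26)) - 1/151) - 124)² = (((158 - 12*49) - 1/151) - 124)² = (((158 - 588) - 1/151) - 124)² = ((-430 - 1/151) - 124)² = (-64931/151 - 124)² = (-83655/151)² = 6998159025/22801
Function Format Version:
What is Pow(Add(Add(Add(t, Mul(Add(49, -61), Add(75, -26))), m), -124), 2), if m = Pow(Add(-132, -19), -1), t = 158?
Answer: Rational(6998159025, 22801) ≈ 3.0692e+5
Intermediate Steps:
m = Rational(-1, 151) (m = Pow(-151, -1) = Rational(-1, 151) ≈ -0.0066225)
Pow(Add(Add(Add(t, Mul(Add(49, -61), Add(75, -26))), m), -124), 2) = Pow(Add(Add(Add(158, Mul(Add(49, -61), Add(75, -26))), Rational(-1, 151)), -124), 2) = Pow(Add(Add(Add(158, Mul(-12, 49)), Rational(-1, 151)), -124), 2) = Pow(Add(Add(Add(158, -588), Rational(-1, 151)), -124), 2) = Pow(Add(Add(-430, Rational(-1, 151)), -124), 2) = Pow(Add(Rational(-64931, 151), -124), 2) = Pow(Rational(-83655, 151), 2) = Rational(6998159025, 22801)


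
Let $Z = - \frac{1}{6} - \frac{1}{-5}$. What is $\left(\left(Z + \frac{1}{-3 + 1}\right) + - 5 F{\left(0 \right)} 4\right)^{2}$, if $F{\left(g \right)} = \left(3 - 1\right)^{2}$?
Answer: $\frac{1456849}{225} \approx 6474.9$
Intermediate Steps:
$F{\left(g \right)} = 4$ ($F{\left(g \right)} = 2^{2} = 4$)
$Z = \frac{1}{30}$ ($Z = \left(-1\right) \frac{1}{6} - - \frac{1}{5} = - \frac{1}{6} + \frac{1}{5} = \frac{1}{30} \approx 0.033333$)
$\left(\left(Z + \frac{1}{-3 + 1}\right) + - 5 F{\left(0 \right)} 4\right)^{2} = \left(\left(\frac{1}{30} + \frac{1}{-3 + 1}\right) + \left(-5\right) 4 \cdot 4\right)^{2} = \left(\left(\frac{1}{30} + \frac{1}{-2}\right) - 80\right)^{2} = \left(\left(\frac{1}{30} - \frac{1}{2}\right) - 80\right)^{2} = \left(- \frac{7}{15} - 80\right)^{2} = \left(- \frac{1207}{15}\right)^{2} = \frac{1456849}{225}$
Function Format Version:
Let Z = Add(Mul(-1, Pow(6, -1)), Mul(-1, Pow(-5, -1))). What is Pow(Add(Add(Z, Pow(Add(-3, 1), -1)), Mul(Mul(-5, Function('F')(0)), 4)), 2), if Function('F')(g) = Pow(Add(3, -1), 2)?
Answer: Rational(1456849, 225) ≈ 6474.9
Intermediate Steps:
Function('F')(g) = 4 (Function('F')(g) = Pow(2, 2) = 4)
Z = Rational(1, 30) (Z = Add(Mul(-1, Rational(1, 6)), Mul(-1, Rational(-1, 5))) = Add(Rational(-1, 6), Rational(1, 5)) = Rational(1, 30) ≈ 0.033333)
Pow(Add(Add(Z, Pow(Add(-3, 1), -1)), Mul(Mul(-5, Function('F')(0)), 4)), 2) = Pow(Add(Add(Rational(1, 30), Pow(Add(-3, 1), -1)), Mul(Mul(-5, 4), 4)), 2) = Pow(Add(Add(Rational(1, 30), Pow(-2, -1)), Mul(-20, 4)), 2) = Pow(Add(Add(Rational(1, 30), Rational(-1, 2)), -80), 2) = Pow(Add(Rational(-7, 15), -80), 2) = Pow(Rational(-1207, 15), 2) = Rational(1456849, 225)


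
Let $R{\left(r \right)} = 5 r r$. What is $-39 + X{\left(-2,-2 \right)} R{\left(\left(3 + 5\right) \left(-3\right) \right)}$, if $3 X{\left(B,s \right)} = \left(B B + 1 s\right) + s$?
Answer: $-39$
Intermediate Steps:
$X{\left(B,s \right)} = \frac{B^{2}}{3} + \frac{2 s}{3}$ ($X{\left(B,s \right)} = \frac{\left(B B + 1 s\right) + s}{3} = \frac{\left(B^{2} + s\right) + s}{3} = \frac{\left(s + B^{2}\right) + s}{3} = \frac{B^{2} + 2 s}{3} = \frac{B^{2}}{3} + \frac{2 s}{3}$)
$R{\left(r \right)} = 5 r^{2}$
$-39 + X{\left(-2,-2 \right)} R{\left(\left(3 + 5\right) \left(-3\right) \right)} = -39 + \left(\frac{\left(-2\right)^{2}}{3} + \frac{2}{3} \left(-2\right)\right) 5 \left(\left(3 + 5\right) \left(-3\right)\right)^{2} = -39 + \left(\frac{1}{3} \cdot 4 - \frac{4}{3}\right) 5 \left(8 \left(-3\right)\right)^{2} = -39 + \left(\frac{4}{3} - \frac{4}{3}\right) 5 \left(-24\right)^{2} = -39 + 0 \cdot 5 \cdot 576 = -39 + 0 \cdot 2880 = -39 + 0 = -39$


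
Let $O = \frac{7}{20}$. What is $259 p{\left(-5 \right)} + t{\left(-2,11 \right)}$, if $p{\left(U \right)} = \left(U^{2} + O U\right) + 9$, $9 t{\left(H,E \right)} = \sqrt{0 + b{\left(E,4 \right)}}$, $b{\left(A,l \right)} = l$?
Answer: $\frac{300707}{36} \approx 8353.0$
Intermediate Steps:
$O = \frac{7}{20}$ ($O = 7 \cdot \frac{1}{20} = \frac{7}{20} \approx 0.35$)
$t{\left(H,E \right)} = \frac{2}{9}$ ($t{\left(H,E \right)} = \frac{\sqrt{0 + 4}}{9} = \frac{\sqrt{4}}{9} = \frac{1}{9} \cdot 2 = \frac{2}{9}$)
$p{\left(U \right)} = 9 + U^{2} + \frac{7 U}{20}$ ($p{\left(U \right)} = \left(U^{2} + \frac{7 U}{20}\right) + 9 = 9 + U^{2} + \frac{7 U}{20}$)
$259 p{\left(-5 \right)} + t{\left(-2,11 \right)} = 259 \left(9 + \left(-5\right)^{2} + \frac{7}{20} \left(-5\right)\right) + \frac{2}{9} = 259 \left(9 + 25 - \frac{7}{4}\right) + \frac{2}{9} = 259 \cdot \frac{129}{4} + \frac{2}{9} = \frac{33411}{4} + \frac{2}{9} = \frac{300707}{36}$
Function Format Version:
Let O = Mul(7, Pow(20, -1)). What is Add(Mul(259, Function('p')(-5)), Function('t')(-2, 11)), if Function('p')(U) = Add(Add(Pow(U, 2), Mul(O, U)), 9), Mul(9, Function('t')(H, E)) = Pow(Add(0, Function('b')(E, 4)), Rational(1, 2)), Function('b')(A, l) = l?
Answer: Rational(300707, 36) ≈ 8353.0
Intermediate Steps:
O = Rational(7, 20) (O = Mul(7, Rational(1, 20)) = Rational(7, 20) ≈ 0.35000)
Function('t')(H, E) = Rational(2, 9) (Function('t')(H, E) = Mul(Rational(1, 9), Pow(Add(0, 4), Rational(1, 2))) = Mul(Rational(1, 9), Pow(4, Rational(1, 2))) = Mul(Rational(1, 9), 2) = Rational(2, 9))
Function('p')(U) = Add(9, Pow(U, 2), Mul(Rational(7, 20), U)) (Function('p')(U) = Add(Add(Pow(U, 2), Mul(Rational(7, 20), U)), 9) = Add(9, Pow(U, 2), Mul(Rational(7, 20), U)))
Add(Mul(259, Function('p')(-5)), Function('t')(-2, 11)) = Add(Mul(259, Add(9, Pow(-5, 2), Mul(Rational(7, 20), -5))), Rational(2, 9)) = Add(Mul(259, Add(9, 25, Rational(-7, 4))), Rational(2, 9)) = Add(Mul(259, Rational(129, 4)), Rational(2, 9)) = Add(Rational(33411, 4), Rational(2, 9)) = Rational(300707, 36)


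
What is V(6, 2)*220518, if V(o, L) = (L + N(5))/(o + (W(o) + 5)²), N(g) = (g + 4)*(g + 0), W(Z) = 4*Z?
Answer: 10364346/847 ≈ 12237.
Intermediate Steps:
N(g) = g*(4 + g) (N(g) = (4 + g)*g = g*(4 + g))
V(o, L) = (45 + L)/(o + (5 + 4*o)²) (V(o, L) = (L + 5*(4 + 5))/(o + (4*o + 5)²) = (L + 5*9)/(o + (5 + 4*o)²) = (L + 45)/(o + (5 + 4*o)²) = (45 + L)/(o + (5 + 4*o)²))
V(6, 2)*220518 = ((45 + 2)/(6 + (5 + 4*6)²))*220518 = (47/(6 + (5 + 24)²))*220518 = (47/(6 + 29²))*220518 = (47/(6 + 841))*220518 = (47/847)*220518 = 10364346/847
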